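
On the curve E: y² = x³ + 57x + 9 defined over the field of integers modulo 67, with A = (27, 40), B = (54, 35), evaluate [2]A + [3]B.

(29, 51)

First 2A:
Repeated addition: build up to 2A.
2A: tangent at (27, 40): λ = (3·27² + 57)/(2·40) ≡ 33/13. 13⁻¹ ≡ 31 (mod 67), so λ ≡ 33·31 ≡ 18.
  x = λ² - 27 - 27 = 324 - 54 ≡ 2; y = λ·(27 - 2) - 40 ≡ 8. → (2, 8)
2A = (2, 8).
Next 3B:
Repeated addition: build up to 3B.
2B: tangent at (54, 35): λ = (3·54² + 57)/(2·35) ≡ 28/3. 3⁻¹ ≡ 45 (mod 67) since 3·45 = 135 ≡ 1, so λ ≡ 28·45 ≡ 54.
  x = λ² - 54 - 54 = 2916 - 108 ≡ 61; y = λ·(54 - 61) - 35 ≡ 56. → (61, 56)
3B: (61, 56) + (54, 35). λ = (35 - 56)/(54 - 61) ≡ 46/60 mod 67. 60⁻¹ ≡ 19 (mod 67) since 60·19 = 1140 ≡ 1, so λ ≡ 3.
  x = λ² - 61 - 54 = 9 - 115 ≡ 28; y = λ·(61 - 28) - 56 ≡ 43. → (28, 43)
3B = (28, 43).
Finally 2A + 3B:
(2, 8) + (28, 43). λ = (43 - 8)/(28 - 2) ≡ 35/26 mod 67. 26⁻¹ ≡ 49 (mod 67), so λ ≡ 40.
  x = λ² - 2 - 28 = 1600 - 30 ≡ 29; y = λ·(2 - 29) - 8 ≡ 51. → (29, 51)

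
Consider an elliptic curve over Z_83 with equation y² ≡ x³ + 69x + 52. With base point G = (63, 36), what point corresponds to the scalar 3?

(59, 33)

Repeated addition: build up to 3G.
2G: tangent at (63, 36): λ = (3·63² + 69)/(2·36) ≡ 24/72. 72⁻¹ ≡ 15 (mod 83), so λ ≡ 24·15 ≡ 28.
  x = λ² - 63 - 63 = 784 - 126 ≡ 77; y = λ·(63 - 77) - 36 ≡ 70. → (77, 70)
3G: (77, 70) + (63, 36). λ = (36 - 70)/(63 - 77) ≡ 49/69 mod 83. 69⁻¹ ≡ 77 (mod 83) since 69·77 = 5313 ≡ 1, so λ ≡ 38.
  x = λ² - 77 - 63 = 1444 - 140 ≡ 59; y = λ·(77 - 59) - 70 ≡ 33. → (59, 33)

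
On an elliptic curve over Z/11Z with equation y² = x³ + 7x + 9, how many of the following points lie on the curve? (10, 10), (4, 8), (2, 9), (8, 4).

(10, 10): 10² ≡ 1, rhs ≡ 1 → on.
(4, 8): 8² ≡ 9, rhs ≡ 2 → off.
(2, 9): 9² ≡ 4, rhs ≡ 9 → off.
(8, 4): 4² ≡ 5, rhs ≡ 5 → on.

2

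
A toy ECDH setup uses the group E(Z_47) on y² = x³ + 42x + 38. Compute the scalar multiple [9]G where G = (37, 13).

(17, 42)

Double-and-add on 9 = (1001)₂. Start with G = (37, 13) for the leading 1-bit.
double: tangent at (37, 13): λ = (3·37² + 42)/(2·13) ≡ 13/26. 26⁻¹ ≡ 38 (mod 47) since 26·38 = 988 ≡ 1, so λ ≡ 13·38 ≡ 24.
  x = λ² - 37 - 37 = 576 - 74 ≡ 32; y = λ·(37 - 32) - 13 ≡ 13. → (32, 13)
double: tangent at (32, 13): λ = (3·32² + 42)/(2·13) ≡ 12/26. 26⁻¹ ≡ 38 (mod 47), so λ ≡ 12·38 ≡ 33.
  x = λ² - 32 - 32 = 1089 - 64 ≡ 38; y = λ·(32 - 38) - 13 ≡ 24. → (38, 24)
double: tangent at (38, 24): λ = (3·38² + 42)/(2·24) ≡ 3/1. 1⁻¹ ≡ 1 (mod 47) since 1·1 = 1 ≡ 1, so λ ≡ 3·1 ≡ 3.
  x = λ² - 38 - 38 = 9 - 76 ≡ 27; y = λ·(38 - 27) - 24 ≡ 9. → (27, 9)
add G: (27, 9) + (37, 13). λ = (13 - 9)/(37 - 27) ≡ 4/10 mod 47. 10⁻¹ ≡ 33 (mod 47), so λ ≡ 38.
  x = λ² - 27 - 37 = 1444 - 64 ≡ 17; y = λ·(27 - 17) - 9 ≡ 42. → (17, 42)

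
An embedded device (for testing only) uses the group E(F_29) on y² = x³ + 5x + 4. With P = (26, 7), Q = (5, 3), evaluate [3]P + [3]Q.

First 3P:
Repeated addition: build up to 3P.
2P: tangent at (26, 7): λ = (3·26² + 5)/(2·7) ≡ 3/14. 14⁻¹ ≡ 27 (mod 29), so λ ≡ 3·27 ≡ 23.
  x = λ² - 26 - 26 = 529 - 52 ≡ 13; y = λ·(26 - 13) - 7 ≡ 2. → (13, 2)
3P: (13, 2) + (26, 7). λ = (7 - 2)/(26 - 13) ≡ 5/13 mod 29. 13⁻¹ ≡ 9 (mod 29), so λ ≡ 16.
  x = λ² - 13 - 26 = 256 - 39 ≡ 14; y = λ·(13 - 14) - 2 ≡ 11. → (14, 11)
3P = (14, 11).
Next 3Q:
Repeated addition: build up to 3Q.
2Q: tangent at (5, 3): λ = (3·5² + 5)/(2·3) ≡ 22/6. 6⁻¹ ≡ 5 (mod 29), so λ ≡ 22·5 ≡ 23.
  x = λ² - 5 - 5 = 529 - 10 ≡ 26; y = λ·(5 - 26) - 3 ≡ 7. → (26, 7)
3Q: (26, 7) + (5, 3). λ = (3 - 7)/(5 - 26) ≡ 25/8 mod 29. 8⁻¹ ≡ 11 (mod 29), so λ ≡ 14.
  x = λ² - 26 - 5 = 196 - 31 ≡ 20; y = λ·(26 - 20) - 7 ≡ 19. → (20, 19)
3Q = (20, 19).
Finally 3P + 3Q:
(14, 11) + (20, 19). λ = (19 - 11)/(20 - 14) ≡ 8/6 mod 29. 6⁻¹ ≡ 5 (mod 29) since 6·5 = 30 ≡ 1, so λ ≡ 11.
  x = λ² - 14 - 20 = 121 - 34 ≡ 0; y = λ·(14 - 0) - 11 ≡ 27. → (0, 27)

(0, 27)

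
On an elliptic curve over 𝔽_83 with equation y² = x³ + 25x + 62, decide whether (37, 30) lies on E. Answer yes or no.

no

y² = 30² ≡ 70; x³ + 25x + 62 = 51640 ≡ 14 (mod 83). 70 ≠ 14.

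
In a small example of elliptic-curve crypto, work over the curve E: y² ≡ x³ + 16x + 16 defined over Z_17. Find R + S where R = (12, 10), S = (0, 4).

(1, 4)

(12, 10) + (0, 4). λ = (4 - 10)/(0 - 12) ≡ 11/5 mod 17. 5⁻¹ ≡ 7 (mod 17), so λ ≡ 9.
  x = λ² - 12 - 0 = 81 - 12 ≡ 1; y = λ·(12 - 1) - 10 ≡ 4. → (1, 4)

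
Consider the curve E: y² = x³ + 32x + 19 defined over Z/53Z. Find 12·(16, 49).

Write P = (16, 49).
Repeated addition: build up to 12P.
2P: tangent at (16, 49): λ = (3·16² + 32)/(2·49) ≡ 5/45. 45⁻¹ ≡ 33 (mod 53), so λ ≡ 5·33 ≡ 6.
  x = λ² - 16 - 16 = 36 - 32 ≡ 4; y = λ·(16 - 4) - 49 ≡ 23. → (4, 23)
3P: (4, 23) + (16, 49). λ = (49 - 23)/(16 - 4) ≡ 26/12 mod 53. 12⁻¹ ≡ 31 (mod 53) since 12·31 = 372 ≡ 1, so λ ≡ 11.
  x = λ² - 4 - 16 = 121 - 20 ≡ 48; y = λ·(4 - 48) - 23 ≡ 23. → (48, 23)
4P: (48, 23) + (16, 49). λ = (49 - 23)/(16 - 48) ≡ 26/21 mod 53. 21⁻¹ ≡ 48 (mod 53), so λ ≡ 29.
  x = λ² - 48 - 16 = 841 - 64 ≡ 35; y = λ·(48 - 35) - 23 ≡ 36. → (35, 36)
5P: (35, 36) + (16, 49). λ = (49 - 36)/(16 - 35) ≡ 13/34 mod 53. 34⁻¹ ≡ 39 (mod 53), so λ ≡ 30.
  x = λ² - 35 - 16 = 900 - 51 ≡ 1; y = λ·(35 - 1) - 36 ≡ 30. → (1, 30)
6P: (1, 30) + (16, 49). λ = (49 - 30)/(16 - 1) ≡ 19/15 mod 53. 15⁻¹ ≡ 46 (mod 53), so λ ≡ 26.
  x = λ² - 1 - 16 = 676 - 17 ≡ 23; y = λ·(1 - 23) - 30 ≡ 34. → (23, 34)
7P: (23, 34) + (16, 49). λ = (49 - 34)/(16 - 23) ≡ 15/46 mod 53. 46⁻¹ ≡ 15 (mod 53), so λ ≡ 13.
  x = λ² - 23 - 16 = 169 - 39 ≡ 24; y = λ·(23 - 24) - 34 ≡ 6. → (24, 6)
8P: (24, 6) + (16, 49). λ = (49 - 6)/(16 - 24) ≡ 43/45 mod 53. 45⁻¹ ≡ 33 (mod 53), so λ ≡ 41.
  x = λ² - 24 - 16 = 1681 - 40 ≡ 51; y = λ·(24 - 51) - 6 ≡ 0. → (51, 0)
9P: (51, 0) + (16, 49). λ = (49 - 0)/(16 - 51) ≡ 49/18 mod 53. 18⁻¹ ≡ 3 (mod 53) since 18·3 = 54 ≡ 1, so λ ≡ 41.
  x = λ² - 51 - 16 = 1681 - 67 ≡ 24; y = λ·(51 - 24) - 0 ≡ 47. → (24, 47)
10P: (24, 47) + (16, 49). λ = (49 - 47)/(16 - 24) ≡ 2/45 mod 53. 45⁻¹ ≡ 33 (mod 53), so λ ≡ 13.
  x = λ² - 24 - 16 = 169 - 40 ≡ 23; y = λ·(24 - 23) - 47 ≡ 19. → (23, 19)
11P: (23, 19) + (16, 49). λ = (49 - 19)/(16 - 23) ≡ 30/46 mod 53. 46⁻¹ ≡ 15 (mod 53), so λ ≡ 26.
  x = λ² - 23 - 16 = 676 - 39 ≡ 1; y = λ·(23 - 1) - 19 ≡ 23. → (1, 23)
12P: (1, 23) + (16, 49). λ = (49 - 23)/(16 - 1) ≡ 26/15 mod 53. 15⁻¹ ≡ 46 (mod 53), so λ ≡ 30.
  x = λ² - 1 - 16 = 900 - 17 ≡ 35; y = λ·(1 - 35) - 23 ≡ 17. → (35, 17)

(35, 17)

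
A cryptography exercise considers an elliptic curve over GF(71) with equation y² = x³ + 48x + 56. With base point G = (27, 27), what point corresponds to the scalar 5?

(14, 8)

Double-and-add on 5 = (101)₂. Start with G = (27, 27) for the leading 1-bit.
double: tangent at (27, 27): λ = (3·27² + 48)/(2·27) ≡ 34/54. 54⁻¹ ≡ 25 (mod 71), so λ ≡ 34·25 ≡ 69.
  x = λ² - 27 - 27 = 4761 - 54 ≡ 21; y = λ·(27 - 21) - 27 ≡ 32. → (21, 32)
double: tangent at (21, 32): λ = (3·21² + 48)/(2·32) ≡ 22/64. 64⁻¹ ≡ 10 (mod 71), so λ ≡ 22·10 ≡ 7.
  x = λ² - 21 - 21 = 49 - 42 ≡ 7; y = λ·(21 - 7) - 32 ≡ 66. → (7, 66)
add G: (7, 66) + (27, 27). λ = (27 - 66)/(27 - 7) ≡ 32/20 mod 71. 20⁻¹ ≡ 32 (mod 71), so λ ≡ 30.
  x = λ² - 7 - 27 = 900 - 34 ≡ 14; y = λ·(7 - 14) - 66 ≡ 8. → (14, 8)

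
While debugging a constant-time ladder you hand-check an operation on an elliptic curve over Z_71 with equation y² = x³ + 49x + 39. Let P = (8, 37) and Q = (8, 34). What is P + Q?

The two points share x = 8 and their y-coordinates satisfy 37 + 34 ≡ 0 (mod 71), so they are inverses. Their sum is the point at infinity.

O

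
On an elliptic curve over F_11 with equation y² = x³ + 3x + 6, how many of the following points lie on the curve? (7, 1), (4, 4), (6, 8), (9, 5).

(7, 1): 1² ≡ 1, rhs ≡ 7 → off.
(4, 4): 4² ≡ 5, rhs ≡ 5 → on.
(6, 8): 8² ≡ 9, rhs ≡ 9 → on.
(9, 5): 5² ≡ 3, rhs ≡ 3 → on.

3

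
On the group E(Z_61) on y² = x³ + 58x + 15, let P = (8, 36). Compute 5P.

(33, 31)

Double-and-add on 5 = (101)₂. Start with P = (8, 36) for the leading 1-bit.
double: tangent at (8, 36): λ = (3·8² + 58)/(2·36) ≡ 6/11. 11⁻¹ ≡ 50 (mod 61) since 11·50 = 550 ≡ 1, so λ ≡ 6·50 ≡ 56.
  x = λ² - 8 - 8 = 3136 - 16 ≡ 9; y = λ·(8 - 9) - 36 ≡ 30. → (9, 30)
double: tangent at (9, 30): λ = (3·9² + 58)/(2·30) ≡ 57/60. 60⁻¹ ≡ 60 (mod 61), so λ ≡ 57·60 ≡ 4.
  x = λ² - 9 - 9 = 16 - 18 ≡ 59; y = λ·(9 - 59) - 30 ≡ 14. → (59, 14)
add P: (59, 14) + (8, 36). λ = (36 - 14)/(8 - 59) ≡ 22/10 mod 61. 10⁻¹ ≡ 55 (mod 61), so λ ≡ 51.
  x = λ² - 59 - 8 = 2601 - 67 ≡ 33; y = λ·(59 - 33) - 14 ≡ 31. → (33, 31)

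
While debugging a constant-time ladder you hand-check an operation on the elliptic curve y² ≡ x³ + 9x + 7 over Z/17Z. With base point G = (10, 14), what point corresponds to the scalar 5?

Repeated addition: build up to 5G.
2G: tangent at (10, 14): λ = (3·10² + 9)/(2·14) ≡ 3/11. 11⁻¹ ≡ 14 (mod 17), so λ ≡ 3·14 ≡ 8.
  x = λ² - 10 - 10 = 64 - 20 ≡ 10; y = λ·(10 - 10) - 14 ≡ 3. → (10, 3)
3G: (10, 3) + (10, 14): same x and y₁ ≡ -y₂, so the sum is 𝒪.
4G: 𝒪 + (10, 14) = (10, 14) (identity).
5G: tangent at (10, 14): λ = (3·10² + 9)/(2·14) ≡ 3/11. 11⁻¹ ≡ 14 (mod 17), so λ ≡ 3·14 ≡ 8.
  x = λ² - 10 - 10 = 64 - 20 ≡ 10; y = λ·(10 - 10) - 14 ≡ 3. → (10, 3)

(10, 3)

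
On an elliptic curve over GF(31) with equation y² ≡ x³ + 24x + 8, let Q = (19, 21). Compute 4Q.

(25, 12)

Double-and-add on 4 = (100)₂. Start with Q = (19, 21) for the leading 1-bit.
double: tangent at (19, 21): λ = (3·19² + 24)/(2·21) ≡ 22/11. 11⁻¹ ≡ 17 (mod 31) since 11·17 = 187 ≡ 1, so λ ≡ 22·17 ≡ 2.
  x = λ² - 19 - 19 = 4 - 38 ≡ 28; y = λ·(19 - 28) - 21 ≡ 23. → (28, 23)
double: tangent at (28, 23): λ = (3·28² + 24)/(2·23) ≡ 20/15. 15⁻¹ ≡ 29 (mod 31), so λ ≡ 20·29 ≡ 22.
  x = λ² - 28 - 28 = 484 - 56 ≡ 25; y = λ·(28 - 25) - 23 ≡ 12. → (25, 12)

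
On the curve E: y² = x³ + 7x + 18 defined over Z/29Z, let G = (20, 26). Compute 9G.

Double-and-add on 9 = (1001)₂. Start with G = (20, 26) for the leading 1-bit.
double: tangent at (20, 26): λ = (3·20² + 7)/(2·26) ≡ 18/23. 23⁻¹ ≡ 24 (mod 29) since 23·24 = 552 ≡ 1, so λ ≡ 18·24 ≡ 26.
  x = λ² - 20 - 20 = 676 - 40 ≡ 27; y = λ·(20 - 27) - 26 ≡ 24. → (27, 24)
double: tangent at (27, 24): λ = (3·27² + 7)/(2·24) ≡ 19/19. 19⁻¹ ≡ 26 (mod 29) since 19·26 = 494 ≡ 1, so λ ≡ 19·26 ≡ 1.
  x = λ² - 27 - 27 = 1 - 54 ≡ 5; y = λ·(27 - 5) - 24 ≡ 27. → (5, 27)
double: tangent at (5, 27): λ = (3·5² + 7)/(2·27) ≡ 24/25. 25⁻¹ ≡ 7 (mod 29) since 25·7 = 175 ≡ 1, so λ ≡ 24·7 ≡ 23.
  x = λ² - 5 - 5 = 529 - 10 ≡ 26; y = λ·(5 - 26) - 27 ≡ 12. → (26, 12)
add G: (26, 12) + (20, 26). λ = (26 - 12)/(20 - 26) ≡ 14/23 mod 29. 23⁻¹ ≡ 24 (mod 29) since 23·24 = 552 ≡ 1, so λ ≡ 17.
  x = λ² - 26 - 20 = 289 - 46 ≡ 11; y = λ·(26 - 11) - 12 ≡ 11. → (11, 11)

(11, 11)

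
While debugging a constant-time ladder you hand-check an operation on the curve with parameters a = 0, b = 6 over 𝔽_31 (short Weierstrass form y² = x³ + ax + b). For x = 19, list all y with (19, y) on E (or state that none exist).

x³ + 0x + 6 = 6865 ≡ 14 (mod 31).
Square roots of 14 mod 31: 13 and 18 (since 13² = 169 ≡ 14).

13, 18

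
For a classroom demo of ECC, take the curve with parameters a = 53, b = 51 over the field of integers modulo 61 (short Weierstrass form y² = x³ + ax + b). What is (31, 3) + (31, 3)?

(55, 26)

tangent at (31, 3): λ = (3·31² + 53)/(2·3) ≡ 8/6. 6⁻¹ ≡ 51 (mod 61) since 6·51 = 306 ≡ 1, so λ ≡ 8·51 ≡ 42.
  x = λ² - 31 - 31 = 1764 - 62 ≡ 55; y = λ·(31 - 55) - 3 ≡ 26. → (55, 26)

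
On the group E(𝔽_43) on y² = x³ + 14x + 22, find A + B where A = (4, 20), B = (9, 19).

(18, 0)

(4, 20) + (9, 19). λ = (19 - 20)/(9 - 4) ≡ 42/5 mod 43. 5⁻¹ ≡ 26 (mod 43) since 5·26 = 130 ≡ 1, so λ ≡ 17.
  x = λ² - 4 - 9 = 289 - 13 ≡ 18; y = λ·(4 - 18) - 20 ≡ 0. → (18, 0)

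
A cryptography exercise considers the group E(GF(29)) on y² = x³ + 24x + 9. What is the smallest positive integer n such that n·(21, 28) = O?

2P: tangent at (21, 28): λ = (3·21² + 24)/(2·28) ≡ 13/27. 27⁻¹ ≡ 14 (mod 29), so λ ≡ 13·14 ≡ 8.
  x = λ² - 21 - 21 = 64 - 42 ≡ 22; y = λ·(21 - 22) - 28 ≡ 22. → (22, 22)
3P: (22, 22) + (21, 28). λ = (28 - 22)/(21 - 22) ≡ 6/28 mod 29. 28⁻¹ ≡ 28 (mod 29), so λ ≡ 23.
  x = λ² - 22 - 21 = 529 - 43 ≡ 22; y = λ·(22 - 22) - 22 ≡ 7. → (22, 7)
4P: (22, 7) + (21, 28). λ = (28 - 7)/(21 - 22) ≡ 21/28 mod 29. 28⁻¹ ≡ 28 (mod 29), so λ ≡ 8.
  x = λ² - 22 - 21 = 64 - 43 ≡ 21; y = λ·(22 - 21) - 7 ≡ 1. → (21, 1)
5P: (21, 1) + (21, 28): same x and y₁ ≡ -y₂, so the sum is O.
5P = O, so the order is 5.

5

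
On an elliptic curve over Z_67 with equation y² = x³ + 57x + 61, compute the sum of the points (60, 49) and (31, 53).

(60, 49) + (31, 53). λ = (53 - 49)/(31 - 60) ≡ 4/38 mod 67. 38⁻¹ ≡ 30 (mod 67), so λ ≡ 53.
  x = λ² - 60 - 31 = 2809 - 91 ≡ 38; y = λ·(60 - 38) - 49 ≡ 45. → (38, 45)

(38, 45)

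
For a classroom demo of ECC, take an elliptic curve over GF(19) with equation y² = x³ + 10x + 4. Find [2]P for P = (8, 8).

(0, 17)

tangent at (8, 8): λ = (3·8² + 10)/(2·8) ≡ 12/16. 16⁻¹ ≡ 6 (mod 19), so λ ≡ 12·6 ≡ 15.
  x = λ² - 8 - 8 = 225 - 16 ≡ 0; y = λ·(8 - 0) - 8 ≡ 17. → (0, 17)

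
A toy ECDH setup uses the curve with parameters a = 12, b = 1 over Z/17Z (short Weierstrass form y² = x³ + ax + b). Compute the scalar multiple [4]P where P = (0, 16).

Double-and-add on 4 = (100)₂. Start with P = (0, 16) for the leading 1-bit.
double: tangent at (0, 16): λ = (3·0² + 12)/(2·16) ≡ 12/15. 15⁻¹ ≡ 8 (mod 17) since 15·8 = 120 ≡ 1, so λ ≡ 12·8 ≡ 11.
  x = λ² - 0 - 0 = 121 - 0 ≡ 2; y = λ·(0 - 2) - 16 ≡ 13. → (2, 13)
double: tangent at (2, 13): λ = (3·2² + 12)/(2·13) ≡ 7/9. 9⁻¹ ≡ 2 (mod 17) since 9·2 = 18 ≡ 1, so λ ≡ 7·2 ≡ 14.
  x = λ² - 2 - 2 = 196 - 4 ≡ 5; y = λ·(2 - 5) - 13 ≡ 13. → (5, 13)

(5, 13)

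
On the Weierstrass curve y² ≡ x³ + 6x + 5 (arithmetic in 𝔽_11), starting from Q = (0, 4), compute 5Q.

(1, 10)

Repeated addition: build up to 5Q.
2Q: tangent at (0, 4): λ = (3·0² + 6)/(2·4) ≡ 6/8. 8⁻¹ ≡ 7 (mod 11), so λ ≡ 6·7 ≡ 9.
  x = λ² - 0 - 0 = 81 - 0 ≡ 4; y = λ·(0 - 4) - 4 ≡ 4. → (4, 4)
3Q: (4, 4) + (0, 4). λ = (4 - 4)/(0 - 4) ≡ 0/7 mod 11. 7⁻¹ ≡ 8 (mod 11), so λ ≡ 0.
  x = λ² - 4 - 0 = 0 - 4 ≡ 7; y = λ·(4 - 7) - 4 ≡ 7. → (7, 7)
4Q: (7, 7) + (0, 4). λ = (4 - 7)/(0 - 7) ≡ 8/4 mod 11. 4⁻¹ ≡ 3 (mod 11), so λ ≡ 2.
  x = λ² - 7 - 0 = 4 - 7 ≡ 8; y = λ·(7 - 8) - 7 ≡ 2. → (8, 2)
5Q: (8, 2) + (0, 4). λ = (4 - 2)/(0 - 8) ≡ 2/3 mod 11. 3⁻¹ ≡ 4 (mod 11), so λ ≡ 8.
  x = λ² - 8 - 0 = 64 - 8 ≡ 1; y = λ·(8 - 1) - 2 ≡ 10. → (1, 10)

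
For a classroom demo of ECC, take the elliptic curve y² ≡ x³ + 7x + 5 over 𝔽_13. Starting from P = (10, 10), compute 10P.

O

Repeated addition: build up to 10P.
2P: tangent at (10, 10): λ = (3·10² + 7)/(2·10) ≡ 8/7. 7⁻¹ ≡ 2 (mod 13) since 7·2 = 14 ≡ 1, so λ ≡ 8·2 ≡ 3.
  x = λ² - 10 - 10 = 9 - 20 ≡ 2; y = λ·(10 - 2) - 10 ≡ 1. → (2, 1)
3P: (2, 1) + (10, 10). λ = (10 - 1)/(10 - 2) ≡ 9/8 mod 13. 8⁻¹ ≡ 5 (mod 13), so λ ≡ 6.
  x = λ² - 2 - 10 = 36 - 12 ≡ 11; y = λ·(2 - 11) - 1 ≡ 10. → (11, 10)
4P: (11, 10) + (10, 10). λ = (10 - 10)/(10 - 11) ≡ 0/12 mod 13. 12⁻¹ ≡ 12 (mod 13) since 12·12 = 144 ≡ 1, so λ ≡ 0.
  x = λ² - 11 - 10 = 0 - 21 ≡ 5; y = λ·(11 - 5) - 10 ≡ 3. → (5, 3)
5P: (5, 3) + (10, 10). λ = (10 - 3)/(10 - 5) ≡ 7/5 mod 13. 5⁻¹ ≡ 8 (mod 13) since 5·8 = 40 ≡ 1, so λ ≡ 4.
  x = λ² - 5 - 10 = 16 - 15 ≡ 1; y = λ·(5 - 1) - 3 ≡ 0. → (1, 0)
6P: (1, 0) + (10, 10). λ = (10 - 0)/(10 - 1) ≡ 10/9 mod 13. 9⁻¹ ≡ 3 (mod 13), so λ ≡ 4.
  x = λ² - 1 - 10 = 16 - 11 ≡ 5; y = λ·(1 - 5) - 0 ≡ 10. → (5, 10)
7P: (5, 10) + (10, 10). λ = (10 - 10)/(10 - 5) ≡ 0/5 mod 13. 5⁻¹ ≡ 8 (mod 13), so λ ≡ 0.
  x = λ² - 5 - 10 = 0 - 15 ≡ 11; y = λ·(5 - 11) - 10 ≡ 3. → (11, 3)
8P: (11, 3) + (10, 10). λ = (10 - 3)/(10 - 11) ≡ 7/12 mod 13. 12⁻¹ ≡ 12 (mod 13), so λ ≡ 6.
  x = λ² - 11 - 10 = 36 - 21 ≡ 2; y = λ·(11 - 2) - 3 ≡ 12. → (2, 12)
9P: (2, 12) + (10, 10). λ = (10 - 12)/(10 - 2) ≡ 11/8 mod 13. 8⁻¹ ≡ 5 (mod 13) since 8·5 = 40 ≡ 1, so λ ≡ 3.
  x = λ² - 2 - 10 = 9 - 12 ≡ 10; y = λ·(2 - 10) - 12 ≡ 3. → (10, 3)
10P: (10, 3) + (10, 10): same x and y₁ ≡ -y₂, so the sum is O.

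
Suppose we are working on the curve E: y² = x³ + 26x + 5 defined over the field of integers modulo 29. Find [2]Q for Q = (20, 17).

(2, 6)

tangent at (20, 17): λ = (3·20² + 26)/(2·17) ≡ 8/5. 5⁻¹ ≡ 6 (mod 29) since 5·6 = 30 ≡ 1, so λ ≡ 8·6 ≡ 19.
  x = λ² - 20 - 20 = 361 - 40 ≡ 2; y = λ·(20 - 2) - 17 ≡ 6. → (2, 6)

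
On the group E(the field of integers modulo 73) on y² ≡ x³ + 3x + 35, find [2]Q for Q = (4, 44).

tangent at (4, 44): λ = (3·4² + 3)/(2·44) ≡ 51/15. 15⁻¹ ≡ 39 (mod 73), so λ ≡ 51·39 ≡ 18.
  x = λ² - 4 - 4 = 324 - 8 ≡ 24; y = λ·(4 - 24) - 44 ≡ 34. → (24, 34)

(24, 34)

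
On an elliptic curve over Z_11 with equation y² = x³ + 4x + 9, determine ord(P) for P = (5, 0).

2

2P: (5, 0) + (5, 0): same x and y₁ ≡ -y₂, so the sum is ∞.
2P = ∞, so the order is 2.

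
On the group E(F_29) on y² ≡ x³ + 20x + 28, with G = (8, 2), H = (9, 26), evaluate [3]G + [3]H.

(13, 7)

First 3G:
Repeated addition: build up to 3G.
2G: tangent at (8, 2): λ = (3·8² + 20)/(2·2) ≡ 9/4. 4⁻¹ ≡ 22 (mod 29), so λ ≡ 9·22 ≡ 24.
  x = λ² - 8 - 8 = 576 - 16 ≡ 9; y = λ·(8 - 9) - 2 ≡ 3. → (9, 3)
3G: (9, 3) + (8, 2). λ = (2 - 3)/(8 - 9) ≡ 28/28 mod 29. 28⁻¹ ≡ 28 (mod 29), so λ ≡ 1.
  x = λ² - 9 - 8 = 1 - 17 ≡ 13; y = λ·(9 - 13) - 3 ≡ 22. → (13, 22)
3G = (13, 22).
Next 3H:
Repeated addition: build up to 3H.
2H: tangent at (9, 26): λ = (3·9² + 20)/(2·26) ≡ 2/23. 23⁻¹ ≡ 24 (mod 29), so λ ≡ 2·24 ≡ 19.
  x = λ² - 9 - 9 = 361 - 18 ≡ 24; y = λ·(9 - 24) - 26 ≡ 8. → (24, 8)
3H: (24, 8) + (9, 26). λ = (26 - 8)/(9 - 24) ≡ 18/14 mod 29. 14⁻¹ ≡ 27 (mod 29), so λ ≡ 22.
  x = λ² - 24 - 9 = 484 - 33 ≡ 16; y = λ·(24 - 16) - 8 ≡ 23. → (16, 23)
3H = (16, 23).
Finally 3G + 3H:
(13, 22) + (16, 23). λ = (23 - 22)/(16 - 13) ≡ 1/3 mod 29. 3⁻¹ ≡ 10 (mod 29), so λ ≡ 10.
  x = λ² - 13 - 16 = 100 - 29 ≡ 13; y = λ·(13 - 13) - 22 ≡ 7. → (13, 7)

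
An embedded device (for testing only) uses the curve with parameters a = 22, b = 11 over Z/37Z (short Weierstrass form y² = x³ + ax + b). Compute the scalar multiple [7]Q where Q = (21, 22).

Repeated addition: build up to 7Q.
2Q: tangent at (21, 22): λ = (3·21² + 22)/(2·22) ≡ 13/7. 7⁻¹ ≡ 16 (mod 37) since 7·16 = 112 ≡ 1, so λ ≡ 13·16 ≡ 23.
  x = λ² - 21 - 21 = 529 - 42 ≡ 6; y = λ·(21 - 6) - 22 ≡ 27. → (6, 27)
3Q: (6, 27) + (21, 22). λ = (22 - 27)/(21 - 6) ≡ 32/15 mod 37. 15⁻¹ ≡ 5 (mod 37), so λ ≡ 12.
  x = λ² - 6 - 21 = 144 - 27 ≡ 6; y = λ·(6 - 6) - 27 ≡ 10. → (6, 10)
4Q: (6, 10) + (21, 22). λ = (22 - 10)/(21 - 6) ≡ 12/15 mod 37. 15⁻¹ ≡ 5 (mod 37), so λ ≡ 23.
  x = λ² - 6 - 21 = 529 - 27 ≡ 21; y = λ·(6 - 21) - 10 ≡ 15. → (21, 15)
5Q: (21, 15) + (21, 22): same x and y₁ ≡ -y₂, so the sum is 𝒪.
6Q: 𝒪 + (21, 22) = (21, 22) (identity).
7Q: tangent at (21, 22): λ = (3·21² + 22)/(2·22) ≡ 13/7. 7⁻¹ ≡ 16 (mod 37) since 7·16 = 112 ≡ 1, so λ ≡ 13·16 ≡ 23.
  x = λ² - 21 - 21 = 529 - 42 ≡ 6; y = λ·(21 - 6) - 22 ≡ 27. → (6, 27)

(6, 27)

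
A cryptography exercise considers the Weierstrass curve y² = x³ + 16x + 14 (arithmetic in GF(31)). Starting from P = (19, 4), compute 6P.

(15, 8)

Repeated addition: build up to 6P.
2P: tangent at (19, 4): λ = (3·19² + 16)/(2·4) ≡ 14/8. 8⁻¹ ≡ 4 (mod 31), so λ ≡ 14·4 ≡ 25.
  x = λ² - 19 - 19 = 625 - 38 ≡ 29; y = λ·(19 - 29) - 4 ≡ 25. → (29, 25)
3P: (29, 25) + (19, 4). λ = (4 - 25)/(19 - 29) ≡ 10/21 mod 31. 21⁻¹ ≡ 3 (mod 31) since 21·3 = 63 ≡ 1, so λ ≡ 30.
  x = λ² - 29 - 19 = 900 - 48 ≡ 15; y = λ·(29 - 15) - 25 ≡ 23. → (15, 23)
4P: (15, 23) + (19, 4). λ = (4 - 23)/(19 - 15) ≡ 12/4 mod 31. 4⁻¹ ≡ 8 (mod 31) since 4·8 = 32 ≡ 1, so λ ≡ 3.
  x = λ² - 15 - 19 = 9 - 34 ≡ 6; y = λ·(15 - 6) - 23 ≡ 4. → (6, 4)
5P: (6, 4) + (19, 4). λ = (4 - 4)/(19 - 6) ≡ 0/13 mod 31. 13⁻¹ ≡ 12 (mod 31) since 13·12 = 156 ≡ 1, so λ ≡ 0.
  x = λ² - 6 - 19 = 0 - 25 ≡ 6; y = λ·(6 - 6) - 4 ≡ 27. → (6, 27)
6P: (6, 27) + (19, 4). λ = (4 - 27)/(19 - 6) ≡ 8/13 mod 31. 13⁻¹ ≡ 12 (mod 31), so λ ≡ 3.
  x = λ² - 6 - 19 = 9 - 25 ≡ 15; y = λ·(6 - 15) - 27 ≡ 8. → (15, 8)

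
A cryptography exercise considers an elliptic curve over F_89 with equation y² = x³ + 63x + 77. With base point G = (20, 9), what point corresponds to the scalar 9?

(87, 11)

Double-and-add on 9 = (1001)₂. Start with G = (20, 9) for the leading 1-bit.
double: tangent at (20, 9): λ = (3·20² + 63)/(2·9) ≡ 17/18. 18⁻¹ ≡ 5 (mod 89), so λ ≡ 17·5 ≡ 85.
  x = λ² - 20 - 20 = 7225 - 40 ≡ 65; y = λ·(20 - 65) - 9 ≡ 82. → (65, 82)
double: tangent at (65, 82): λ = (3·65² + 63)/(2·82) ≡ 11/75. 75⁻¹ ≡ 19 (mod 89) since 75·19 = 1425 ≡ 1, so λ ≡ 11·19 ≡ 31.
  x = λ² - 65 - 65 = 961 - 130 ≡ 30; y = λ·(65 - 30) - 82 ≡ 24. → (30, 24)
double: tangent at (30, 24): λ = (3·30² + 63)/(2·24) ≡ 4/48. 48⁻¹ ≡ 13 (mod 89), so λ ≡ 4·13 ≡ 52.
  x = λ² - 30 - 30 = 2704 - 60 ≡ 63; y = λ·(30 - 63) - 24 ≡ 40. → (63, 40)
add G: (63, 40) + (20, 9). λ = (9 - 40)/(20 - 63) ≡ 58/46 mod 89. 46⁻¹ ≡ 60 (mod 89) since 46·60 = 2760 ≡ 1, so λ ≡ 9.
  x = λ² - 63 - 20 = 81 - 83 ≡ 87; y = λ·(63 - 87) - 40 ≡ 11. → (87, 11)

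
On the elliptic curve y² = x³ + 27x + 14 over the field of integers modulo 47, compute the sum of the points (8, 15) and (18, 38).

(23, 21)

(8, 15) + (18, 38). λ = (38 - 15)/(18 - 8) ≡ 23/10 mod 47. 10⁻¹ ≡ 33 (mod 47), so λ ≡ 7.
  x = λ² - 8 - 18 = 49 - 26 ≡ 23; y = λ·(8 - 23) - 15 ≡ 21. → (23, 21)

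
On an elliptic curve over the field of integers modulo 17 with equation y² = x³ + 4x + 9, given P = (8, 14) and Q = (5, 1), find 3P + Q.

(0, 3)

First 3P:
Repeated addition: build up to 3P.
2P: tangent at (8, 14): λ = (3·8² + 4)/(2·14) ≡ 9/11. 11⁻¹ ≡ 14 (mod 17), so λ ≡ 9·14 ≡ 7.
  x = λ² - 8 - 8 = 49 - 16 ≡ 16; y = λ·(8 - 16) - 14 ≡ 15. → (16, 15)
3P: (16, 15) + (8, 14). λ = (14 - 15)/(8 - 16) ≡ 16/9 mod 17. 9⁻¹ ≡ 2 (mod 17) since 9·2 = 18 ≡ 1, so λ ≡ 15.
  x = λ² - 16 - 8 = 225 - 24 ≡ 14; y = λ·(16 - 14) - 15 ≡ 15. → (14, 15)
3P = (14, 15).
Finally 3P + Q:
(14, 15) + (5, 1). λ = (1 - 15)/(5 - 14) ≡ 3/8 mod 17. 8⁻¹ ≡ 15 (mod 17), so λ ≡ 11.
  x = λ² - 14 - 5 = 121 - 19 ≡ 0; y = λ·(14 - 0) - 15 ≡ 3. → (0, 3)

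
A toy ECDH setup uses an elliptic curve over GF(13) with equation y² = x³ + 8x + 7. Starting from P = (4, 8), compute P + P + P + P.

(7, 9)

Repeated addition: build up to 4P.
2P: tangent at (4, 8): λ = (3·4² + 8)/(2·8) ≡ 4/3. 3⁻¹ ≡ 9 (mod 13), so λ ≡ 4·9 ≡ 10.
  x = λ² - 4 - 4 = 100 - 8 ≡ 1; y = λ·(4 - 1) - 8 ≡ 9. → (1, 9)
3P: (1, 9) + (4, 8). λ = (8 - 9)/(4 - 1) ≡ 12/3 mod 13. 3⁻¹ ≡ 9 (mod 13) since 3·9 = 27 ≡ 1, so λ ≡ 4.
  x = λ² - 1 - 4 = 16 - 5 ≡ 11; y = λ·(1 - 11) - 9 ≡ 3. → (11, 3)
4P: (11, 3) + (4, 8). λ = (8 - 3)/(4 - 11) ≡ 5/6 mod 13. 6⁻¹ ≡ 11 (mod 13) since 6·11 = 66 ≡ 1, so λ ≡ 3.
  x = λ² - 11 - 4 = 9 - 15 ≡ 7; y = λ·(11 - 7) - 3 ≡ 9. → (7, 9)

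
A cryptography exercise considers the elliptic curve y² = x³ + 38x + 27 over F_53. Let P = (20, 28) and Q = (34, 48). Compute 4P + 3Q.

(9, 41)

First 4P:
Double-and-add on 4 = (100)₂. Start with P = (20, 28) for the leading 1-bit.
double: tangent at (20, 28): λ = (3·20² + 38)/(2·28) ≡ 19/3. 3⁻¹ ≡ 18 (mod 53) since 3·18 = 54 ≡ 1, so λ ≡ 19·18 ≡ 24.
  x = λ² - 20 - 20 = 576 - 40 ≡ 6; y = λ·(20 - 6) - 28 ≡ 43. → (6, 43)
double: tangent at (6, 43): λ = (3·6² + 38)/(2·43) ≡ 40/33. 33⁻¹ ≡ 45 (mod 53), so λ ≡ 40·45 ≡ 51.
  x = λ² - 6 - 6 = 2601 - 12 ≡ 45; y = λ·(6 - 45) - 43 ≡ 35. → (45, 35)
4P = (45, 35).
Next 3Q:
Repeated addition: build up to 3Q.
2Q: tangent at (34, 48): λ = (3·34² + 38)/(2·48) ≡ 8/43. 43⁻¹ ≡ 37 (mod 53), so λ ≡ 8·37 ≡ 31.
  x = λ² - 34 - 34 = 961 - 68 ≡ 45; y = λ·(34 - 45) - 48 ≡ 35. → (45, 35)
3Q: (45, 35) + (34, 48). λ = (48 - 35)/(34 - 45) ≡ 13/42 mod 53. 42⁻¹ ≡ 24 (mod 53), so λ ≡ 47.
  x = λ² - 45 - 34 = 2209 - 79 ≡ 10; y = λ·(45 - 10) - 35 ≡ 20. → (10, 20)
3Q = (10, 20).
Finally 4P + 3Q:
(45, 35) + (10, 20). λ = (20 - 35)/(10 - 45) ≡ 38/18 mod 53. 18⁻¹ ≡ 3 (mod 53) since 18·3 = 54 ≡ 1, so λ ≡ 8.
  x = λ² - 45 - 10 = 64 - 55 ≡ 9; y = λ·(45 - 9) - 35 ≡ 41. → (9, 41)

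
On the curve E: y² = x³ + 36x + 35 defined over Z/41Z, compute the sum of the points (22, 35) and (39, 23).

(22, 35) + (39, 23). λ = (23 - 35)/(39 - 22) ≡ 29/17 mod 41. 17⁻¹ ≡ 29 (mod 41) since 17·29 = 493 ≡ 1, so λ ≡ 21.
  x = λ² - 22 - 39 = 441 - 61 ≡ 11; y = λ·(22 - 11) - 35 ≡ 32. → (11, 32)

(11, 32)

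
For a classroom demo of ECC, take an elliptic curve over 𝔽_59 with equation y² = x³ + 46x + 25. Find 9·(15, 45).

(6, 24)

Write P = (15, 45).
Double-and-add on 9 = (1001)₂. Start with P = (15, 45) for the leading 1-bit.
double: tangent at (15, 45): λ = (3·15² + 46)/(2·45) ≡ 13/31. 31⁻¹ ≡ 40 (mod 59), so λ ≡ 13·40 ≡ 48.
  x = λ² - 15 - 15 = 2304 - 30 ≡ 32; y = λ·(15 - 32) - 45 ≡ 24. → (32, 24)
double: tangent at (32, 24): λ = (3·32² + 46)/(2·24) ≡ 50/48. 48⁻¹ ≡ 16 (mod 59) since 48·16 = 768 ≡ 1, so λ ≡ 50·16 ≡ 33.
  x = λ² - 32 - 32 = 1089 - 64 ≡ 22; y = λ·(32 - 22) - 24 ≡ 11. → (22, 11)
double: tangent at (22, 11): λ = (3·22² + 46)/(2·11) ≡ 23/22. 22⁻¹ ≡ 51 (mod 59) since 22·51 = 1122 ≡ 1, so λ ≡ 23·51 ≡ 52.
  x = λ² - 22 - 22 = 2704 - 44 ≡ 5; y = λ·(22 - 5) - 11 ≡ 47. → (5, 47)
add P: (5, 47) + (15, 45). λ = (45 - 47)/(15 - 5) ≡ 57/10 mod 59. 10⁻¹ ≡ 6 (mod 59) since 10·6 = 60 ≡ 1, so λ ≡ 47.
  x = λ² - 5 - 15 = 2209 - 20 ≡ 6; y = λ·(5 - 6) - 47 ≡ 24. → (6, 24)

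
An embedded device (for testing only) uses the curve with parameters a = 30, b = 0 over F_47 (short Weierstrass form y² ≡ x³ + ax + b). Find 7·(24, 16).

(24, 16)

Write Q = (24, 16).
Repeated addition: build up to 7Q.
2Q: tangent at (24, 16): λ = (3·24² + 30)/(2·16) ≡ 19/32. 32⁻¹ ≡ 25 (mod 47) since 32·25 = 800 ≡ 1, so λ ≡ 19·25 ≡ 5.
  x = λ² - 24 - 24 = 25 - 48 ≡ 24; y = λ·(24 - 24) - 16 ≡ 31. → (24, 31)
3Q: (24, 31) + (24, 16): same x and y₁ ≡ -y₂, so the sum is the point at infinity.
4Q: the point at infinity + (24, 16) = (24, 16) (identity).
5Q: tangent at (24, 16): λ = (3·24² + 30)/(2·16) ≡ 19/32. 32⁻¹ ≡ 25 (mod 47) since 32·25 = 800 ≡ 1, so λ ≡ 19·25 ≡ 5.
  x = λ² - 24 - 24 = 25 - 48 ≡ 24; y = λ·(24 - 24) - 16 ≡ 31. → (24, 31)
6Q: (24, 31) + (24, 16): same x and y₁ ≡ -y₂, so the sum is the point at infinity.
7Q: the point at infinity + (24, 16) = (24, 16) (identity).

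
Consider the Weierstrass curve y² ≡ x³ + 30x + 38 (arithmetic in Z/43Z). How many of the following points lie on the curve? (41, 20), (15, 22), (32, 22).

(41, 20): 20² ≡ 13, rhs ≡ 13 → on.
(15, 22): 22² ≡ 11, rhs ≡ 36 → off.
(32, 22): 22² ≡ 11, rhs ≡ 11 → on.

2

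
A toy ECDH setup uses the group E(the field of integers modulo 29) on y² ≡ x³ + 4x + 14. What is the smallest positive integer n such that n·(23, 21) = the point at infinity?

2P: tangent at (23, 21): λ = (3·23² + 4)/(2·21) ≡ 25/13. 13⁻¹ ≡ 9 (mod 29), so λ ≡ 25·9 ≡ 22.
  x = λ² - 23 - 23 = 484 - 46 ≡ 3; y = λ·(23 - 3) - 21 ≡ 13. → (3, 13)
3P: (3, 13) + (23, 21). λ = (21 - 13)/(23 - 3) ≡ 8/20 mod 29. 20⁻¹ ≡ 16 (mod 29) since 20·16 = 320 ≡ 1, so λ ≡ 12.
  x = λ² - 3 - 23 = 144 - 26 ≡ 2; y = λ·(3 - 2) - 13 ≡ 28. → (2, 28)
4P: (2, 28) + (23, 21). λ = (21 - 28)/(23 - 2) ≡ 22/21 mod 29. 21⁻¹ ≡ 18 (mod 29) since 21·18 = 378 ≡ 1, so λ ≡ 19.
  x = λ² - 2 - 23 = 361 - 25 ≡ 17; y = λ·(2 - 17) - 28 ≡ 6. → (17, 6)
5P: (17, 6) + (23, 21). λ = (21 - 6)/(23 - 17) ≡ 15/6 mod 29. 6⁻¹ ≡ 5 (mod 29) since 6·5 = 30 ≡ 1, so λ ≡ 17.
  x = λ² - 17 - 23 = 289 - 40 ≡ 17; y = λ·(17 - 17) - 6 ≡ 23. → (17, 23)
6P: (17, 23) + (23, 21). λ = (21 - 23)/(23 - 17) ≡ 27/6 mod 29. 6⁻¹ ≡ 5 (mod 29) since 6·5 = 30 ≡ 1, so λ ≡ 19.
  x = λ² - 17 - 23 = 361 - 40 ≡ 2; y = λ·(17 - 2) - 23 ≡ 1. → (2, 1)
7P: (2, 1) + (23, 21). λ = (21 - 1)/(23 - 2) ≡ 20/21 mod 29. 21⁻¹ ≡ 18 (mod 29) since 21·18 = 378 ≡ 1, so λ ≡ 12.
  x = λ² - 2 - 23 = 144 - 25 ≡ 3; y = λ·(2 - 3) - 1 ≡ 16. → (3, 16)
8P: (3, 16) + (23, 21). λ = (21 - 16)/(23 - 3) ≡ 5/20 mod 29. 20⁻¹ ≡ 16 (mod 29) since 20·16 = 320 ≡ 1, so λ ≡ 22.
  x = λ² - 3 - 23 = 484 - 26 ≡ 23; y = λ·(3 - 23) - 16 ≡ 8. → (23, 8)
9P: (23, 8) + (23, 21): same x and y₁ ≡ -y₂, so the sum is the point at infinity.
9P = the point at infinity, so the order is 9.

9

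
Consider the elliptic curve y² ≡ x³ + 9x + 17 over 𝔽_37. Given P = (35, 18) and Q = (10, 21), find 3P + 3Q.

(26, 17)

First 3P:
Repeated addition: build up to 3P.
2P: tangent at (35, 18): λ = (3·35² + 9)/(2·18) ≡ 21/36. 36⁻¹ ≡ 36 (mod 37) since 36·36 = 1296 ≡ 1, so λ ≡ 21·36 ≡ 16.
  x = λ² - 35 - 35 = 256 - 70 ≡ 1; y = λ·(35 - 1) - 18 ≡ 8. → (1, 8)
3P: (1, 8) + (35, 18). λ = (18 - 8)/(35 - 1) ≡ 10/34 mod 37. 34⁻¹ ≡ 12 (mod 37) since 34·12 = 408 ≡ 1, so λ ≡ 9.
  x = λ² - 1 - 35 = 81 - 36 ≡ 8; y = λ·(1 - 8) - 8 ≡ 3. → (8, 3)
3P = (8, 3).
Next 3Q:
Repeated addition: build up to 3Q.
2Q: tangent at (10, 21): λ = (3·10² + 9)/(2·21) ≡ 13/5. 5⁻¹ ≡ 15 (mod 37) since 5·15 = 75 ≡ 1, so λ ≡ 13·15 ≡ 10.
  x = λ² - 10 - 10 = 100 - 20 ≡ 6; y = λ·(10 - 6) - 21 ≡ 19. → (6, 19)
3Q: (6, 19) + (10, 21). λ = (21 - 19)/(10 - 6) ≡ 2/4 mod 37. 4⁻¹ ≡ 28 (mod 37), so λ ≡ 19.
  x = λ² - 6 - 10 = 361 - 16 ≡ 12; y = λ·(6 - 12) - 19 ≡ 15. → (12, 15)
3Q = (12, 15).
Finally 3P + 3Q:
(8, 3) + (12, 15). λ = (15 - 3)/(12 - 8) ≡ 12/4 mod 37. 4⁻¹ ≡ 28 (mod 37) since 4·28 = 112 ≡ 1, so λ ≡ 3.
  x = λ² - 8 - 12 = 9 - 20 ≡ 26; y = λ·(8 - 26) - 3 ≡ 17. → (26, 17)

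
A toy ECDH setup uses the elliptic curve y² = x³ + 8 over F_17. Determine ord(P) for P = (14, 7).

2P: tangent at (14, 7): λ = (3·14² + 0)/(2·7) ≡ 10/14. 14⁻¹ ≡ 11 (mod 17), so λ ≡ 10·11 ≡ 8.
  x = λ² - 14 - 14 = 64 - 28 ≡ 2; y = λ·(14 - 2) - 7 ≡ 4. → (2, 4)
3P: (2, 4) + (14, 7). λ = (7 - 4)/(14 - 2) ≡ 3/12 mod 17. 12⁻¹ ≡ 10 (mod 17), so λ ≡ 13.
  x = λ² - 2 - 14 = 169 - 16 ≡ 0; y = λ·(2 - 0) - 4 ≡ 5. → (0, 5)
4P: (0, 5) + (14, 7). λ = (7 - 5)/(14 - 0) ≡ 2/14 mod 17. 14⁻¹ ≡ 11 (mod 17) since 14·11 = 154 ≡ 1, so λ ≡ 5.
  x = λ² - 0 - 14 = 25 - 14 ≡ 11; y = λ·(0 - 11) - 5 ≡ 8. → (11, 8)
5P: (11, 8) + (14, 7). λ = (7 - 8)/(14 - 11) ≡ 16/3 mod 17. 3⁻¹ ≡ 6 (mod 17), so λ ≡ 11.
  x = λ² - 11 - 14 = 121 - 25 ≡ 11; y = λ·(11 - 11) - 8 ≡ 9. → (11, 9)
6P: (11, 9) + (14, 7). λ = (7 - 9)/(14 - 11) ≡ 15/3 mod 17. 3⁻¹ ≡ 6 (mod 17), so λ ≡ 5.
  x = λ² - 11 - 14 = 25 - 25 ≡ 0; y = λ·(11 - 0) - 9 ≡ 12. → (0, 12)
7P: (0, 12) + (14, 7). λ = (7 - 12)/(14 - 0) ≡ 12/14 mod 17. 14⁻¹ ≡ 11 (mod 17), so λ ≡ 13.
  x = λ² - 0 - 14 = 169 - 14 ≡ 2; y = λ·(0 - 2) - 12 ≡ 13. → (2, 13)
8P: (2, 13) + (14, 7). λ = (7 - 13)/(14 - 2) ≡ 11/12 mod 17. 12⁻¹ ≡ 10 (mod 17), so λ ≡ 8.
  x = λ² - 2 - 14 = 64 - 16 ≡ 14; y = λ·(2 - 14) - 13 ≡ 10. → (14, 10)
9P: (14, 10) + (14, 7): same x and y₁ ≡ -y₂, so the sum is O.
9P = O, so the order is 9.

9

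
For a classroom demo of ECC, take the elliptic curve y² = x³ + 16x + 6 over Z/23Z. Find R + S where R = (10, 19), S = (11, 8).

(10, 19) + (11, 8). λ = (8 - 19)/(11 - 10) ≡ 12/1 mod 23. 1⁻¹ ≡ 1 (mod 23), so λ ≡ 12.
  x = λ² - 10 - 11 = 144 - 21 ≡ 8; y = λ·(10 - 8) - 19 ≡ 5. → (8, 5)

(8, 5)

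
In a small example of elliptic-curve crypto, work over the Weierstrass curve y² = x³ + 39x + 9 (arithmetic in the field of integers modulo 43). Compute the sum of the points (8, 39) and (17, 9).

(10, 25)

(8, 39) + (17, 9). λ = (9 - 39)/(17 - 8) ≡ 13/9 mod 43. 9⁻¹ ≡ 24 (mod 43), so λ ≡ 11.
  x = λ² - 8 - 17 = 121 - 25 ≡ 10; y = λ·(8 - 10) - 39 ≡ 25. → (10, 25)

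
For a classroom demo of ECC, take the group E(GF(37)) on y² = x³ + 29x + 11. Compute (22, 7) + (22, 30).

The two points share x = 22 and their y-coordinates satisfy 7 + 30 ≡ 0 (mod 37), so they are inverses. Their sum is ∞.

O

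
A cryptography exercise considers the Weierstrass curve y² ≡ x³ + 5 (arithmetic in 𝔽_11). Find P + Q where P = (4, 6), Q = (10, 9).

(4, 6) + (10, 9). λ = (9 - 6)/(10 - 4) ≡ 3/6 mod 11. 6⁻¹ ≡ 2 (mod 11) since 6·2 = 12 ≡ 1, so λ ≡ 6.
  x = λ² - 4 - 10 = 36 - 14 ≡ 0; y = λ·(4 - 0) - 6 ≡ 7. → (0, 7)

(0, 7)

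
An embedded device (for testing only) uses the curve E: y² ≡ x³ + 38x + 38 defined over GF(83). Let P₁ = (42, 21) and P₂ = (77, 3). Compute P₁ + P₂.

(64, 33)

(42, 21) + (77, 3). λ = (3 - 21)/(77 - 42) ≡ 65/35 mod 83. 35⁻¹ ≡ 19 (mod 83) since 35·19 = 665 ≡ 1, so λ ≡ 73.
  x = λ² - 42 - 77 = 5329 - 119 ≡ 64; y = λ·(42 - 64) - 21 ≡ 33. → (64, 33)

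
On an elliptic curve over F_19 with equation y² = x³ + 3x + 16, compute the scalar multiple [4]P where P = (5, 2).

Double-and-add on 4 = (100)₂. Start with P = (5, 2) for the leading 1-bit.
double: tangent at (5, 2): λ = (3·5² + 3)/(2·2) ≡ 2/4. 4⁻¹ ≡ 5 (mod 19), so λ ≡ 2·5 ≡ 10.
  x = λ² - 5 - 5 = 100 - 10 ≡ 14; y = λ·(5 - 14) - 2 ≡ 3. → (14, 3)
double: tangent at (14, 3): λ = (3·14² + 3)/(2·3) ≡ 2/6. 6⁻¹ ≡ 16 (mod 19), so λ ≡ 2·16 ≡ 13.
  x = λ² - 14 - 14 = 169 - 28 ≡ 8; y = λ·(14 - 8) - 3 ≡ 18. → (8, 18)

(8, 18)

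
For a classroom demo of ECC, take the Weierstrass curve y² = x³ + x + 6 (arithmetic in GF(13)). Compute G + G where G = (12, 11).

(3, 6)

tangent at (12, 11): λ = (3·12² + 1)/(2·11) ≡ 4/9. 9⁻¹ ≡ 3 (mod 13), so λ ≡ 4·3 ≡ 12.
  x = λ² - 12 - 12 = 144 - 24 ≡ 3; y = λ·(12 - 3) - 11 ≡ 6. → (3, 6)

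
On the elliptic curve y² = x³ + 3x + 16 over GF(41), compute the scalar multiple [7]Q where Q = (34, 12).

(32, 30)

Double-and-add on 7 = (111)₂. Start with Q = (34, 12) for the leading 1-bit.
double: tangent at (34, 12): λ = (3·34² + 3)/(2·12) ≡ 27/24. 24⁻¹ ≡ 12 (mod 41), so λ ≡ 27·12 ≡ 37.
  x = λ² - 34 - 34 = 1369 - 68 ≡ 30; y = λ·(34 - 30) - 12 ≡ 13. → (30, 13)
add Q: (30, 13) + (34, 12). λ = (12 - 13)/(34 - 30) ≡ 40/4 mod 41. 4⁻¹ ≡ 31 (mod 41), so λ ≡ 10.
  x = λ² - 30 - 34 = 100 - 64 ≡ 36; y = λ·(30 - 36) - 13 ≡ 9. → (36, 9)
double: tangent at (36, 9): λ = (3·36² + 3)/(2·9) ≡ 37/18. 18⁻¹ ≡ 16 (mod 41), so λ ≡ 37·16 ≡ 18.
  x = λ² - 36 - 36 = 324 - 72 ≡ 6; y = λ·(36 - 6) - 9 ≡ 39. → (6, 39)
add Q: (6, 39) + (34, 12). λ = (12 - 39)/(34 - 6) ≡ 14/28 mod 41. 28⁻¹ ≡ 22 (mod 41), so λ ≡ 21.
  x = λ² - 6 - 34 = 441 - 40 ≡ 32; y = λ·(6 - 32) - 39 ≡ 30. → (32, 30)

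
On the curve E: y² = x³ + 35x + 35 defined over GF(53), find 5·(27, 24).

Write Q = (27, 24).
Repeated addition: build up to 5Q.
2Q: tangent at (27, 24): λ = (3·27² + 35)/(2·24) ≡ 49/48. 48⁻¹ ≡ 21 (mod 53) since 48·21 = 1008 ≡ 1, so λ ≡ 49·21 ≡ 22.
  x = λ² - 27 - 27 = 484 - 54 ≡ 6; y = λ·(27 - 6) - 24 ≡ 14. → (6, 14)
3Q: (6, 14) + (27, 24). λ = (24 - 14)/(27 - 6) ≡ 10/21 mod 53. 21⁻¹ ≡ 48 (mod 53) since 21·48 = 1008 ≡ 1, so λ ≡ 3.
  x = λ² - 6 - 27 = 9 - 33 ≡ 29; y = λ·(6 - 29) - 14 ≡ 23. → (29, 23)
4Q: (29, 23) + (27, 24). λ = (24 - 23)/(27 - 29) ≡ 1/51 mod 53. 51⁻¹ ≡ 26 (mod 53) since 51·26 = 1326 ≡ 1, so λ ≡ 26.
  x = λ² - 29 - 27 = 676 - 56 ≡ 37; y = λ·(29 - 37) - 23 ≡ 34. → (37, 34)
5Q: (37, 34) + (27, 24). λ = (24 - 34)/(27 - 37) ≡ 43/43 mod 53. 43⁻¹ ≡ 37 (mod 53) since 43·37 = 1591 ≡ 1, so λ ≡ 1.
  x = λ² - 37 - 27 = 1 - 64 ≡ 43; y = λ·(37 - 43) - 34 ≡ 13. → (43, 13)

(43, 13)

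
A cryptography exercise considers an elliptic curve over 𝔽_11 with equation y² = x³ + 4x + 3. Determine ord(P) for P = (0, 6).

7

2P: tangent at (0, 6): λ = (3·0² + 4)/(2·6) ≡ 4/1. 1⁻¹ ≡ 1 (mod 11), so λ ≡ 4·1 ≡ 4.
  x = λ² - 0 - 0 = 16 - 0 ≡ 5; y = λ·(0 - 5) - 6 ≡ 7. → (5, 7)
3P: (5, 7) + (0, 6). λ = (6 - 7)/(0 - 5) ≡ 10/6 mod 11. 6⁻¹ ≡ 2 (mod 11) since 6·2 = 12 ≡ 1, so λ ≡ 9.
  x = λ² - 5 - 0 = 81 - 5 ≡ 10; y = λ·(5 - 10) - 7 ≡ 3. → (10, 3)
4P: (10, 3) + (0, 6). λ = (6 - 3)/(0 - 10) ≡ 3/1 mod 11. 1⁻¹ ≡ 1 (mod 11), so λ ≡ 3.
  x = λ² - 10 - 0 = 9 - 10 ≡ 10; y = λ·(10 - 10) - 3 ≡ 8. → (10, 8)
5P: (10, 8) + (0, 6). λ = (6 - 8)/(0 - 10) ≡ 9/1 mod 11. 1⁻¹ ≡ 1 (mod 11), so λ ≡ 9.
  x = λ² - 10 - 0 = 81 - 10 ≡ 5; y = λ·(10 - 5) - 8 ≡ 4. → (5, 4)
6P: (5, 4) + (0, 6). λ = (6 - 4)/(0 - 5) ≡ 2/6 mod 11. 6⁻¹ ≡ 2 (mod 11) since 6·2 = 12 ≡ 1, so λ ≡ 4.
  x = λ² - 5 - 0 = 16 - 5 ≡ 0; y = λ·(5 - 0) - 4 ≡ 5. → (0, 5)
7P: (0, 5) + (0, 6): same x and y₁ ≡ -y₂, so the sum is the point at infinity.
7P = the point at infinity, so the order is 7.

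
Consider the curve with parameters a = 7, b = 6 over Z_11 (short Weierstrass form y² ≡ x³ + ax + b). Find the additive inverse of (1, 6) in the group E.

-(1, 6) = (1, -6 mod 11) = (1, 5).

(1, 5)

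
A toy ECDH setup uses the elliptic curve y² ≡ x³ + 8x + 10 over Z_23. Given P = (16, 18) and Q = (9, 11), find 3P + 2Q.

First 3P:
Repeated addition: build up to 3P.
2P: tangent at (16, 18): λ = (3·16² + 8)/(2·18) ≡ 17/13. 13⁻¹ ≡ 16 (mod 23), so λ ≡ 17·16 ≡ 19.
  x = λ² - 16 - 16 = 361 - 32 ≡ 7; y = λ·(16 - 7) - 18 ≡ 15. → (7, 15)
3P: (7, 15) + (16, 18). λ = (18 - 15)/(16 - 7) ≡ 3/9 mod 23. 9⁻¹ ≡ 18 (mod 23), so λ ≡ 8.
  x = λ² - 7 - 16 = 64 - 23 ≡ 18; y = λ·(7 - 18) - 15 ≡ 12. → (18, 12)
3P = (18, 12).
Next 2Q:
Repeated addition: build up to 2Q.
2Q: tangent at (9, 11): λ = (3·9² + 8)/(2·11) ≡ 21/22. 22⁻¹ ≡ 22 (mod 23) since 22·22 = 484 ≡ 1, so λ ≡ 21·22 ≡ 2.
  x = λ² - 9 - 9 = 4 - 18 ≡ 9; y = λ·(9 - 9) - 11 ≡ 12. → (9, 12)
2Q = (9, 12).
Finally 3P + 2Q:
(18, 12) + (9, 12). λ = (12 - 12)/(9 - 18) ≡ 0/14 mod 23. 14⁻¹ ≡ 5 (mod 23), so λ ≡ 0.
  x = λ² - 18 - 9 = 0 - 27 ≡ 19; y = λ·(18 - 19) - 12 ≡ 11. → (19, 11)

(19, 11)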